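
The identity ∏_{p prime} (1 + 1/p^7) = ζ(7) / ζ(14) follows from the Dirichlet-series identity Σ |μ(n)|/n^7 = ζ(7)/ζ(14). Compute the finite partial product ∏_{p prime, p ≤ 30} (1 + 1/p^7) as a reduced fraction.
∏ = 1658744036118718418963507162415104573095141861758633096704/1645110150228546948958650084059359035220017760620475653125

The primes p ≤ 30 are [2, 3, 5, 7, 11, 13, 17, 19, 23, 29]. For each, (1 + 1/p^7) = (p^7 + 1)/p^7. Multiplying these fractions over p ∈ [2, 3, 5, 7, 11, 13, 17, 19, 23, 29] gives 1658744036118718418963507162415104573095141861758633096704/1645110150228546948958650084059359035220017760620475653125. (In the limit P → ∞ this tends to ζ(7)/ζ(14).)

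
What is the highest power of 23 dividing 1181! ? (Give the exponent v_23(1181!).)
v_23(1181!) = 53

Legendre's formula: v_p(n!) = Σ_{k ≥ 1} ⌊n / p^k⌋. For p = 23, n = 1181, the terms are:
  ⌊1181/23^1⌋ = ⌊1181/23⌋ = 51
  ⌊1181/23^2⌋ = ⌊1181/529⌋ = 2
(the next term ⌊1181/23^3⌋ = 0, terminating the sum). Summing: v_23(1181!) = 51 + 2 = 53.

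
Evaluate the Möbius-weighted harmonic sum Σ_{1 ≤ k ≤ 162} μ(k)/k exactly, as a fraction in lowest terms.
Σ μ(k)/k = 674117532155663976794637693297075629210667954252961166216521/35375166993717494840635767087951744212057570647889977422429870

Values of μ(k) for 1 ≤ k ≤ 162: μ(1) = 1, μ(2) = -1, μ(3) = -1, μ(5) = -1, μ(6) = 1, μ(7) = -1, μ(10) = 1, μ(11) = -1, μ(13) = -1, μ(14) = 1, μ(15) = 1, μ(17) = -1, μ(19) = -1, μ(21) = 1, μ(22) = 1, μ(23) = -1, μ(26) = 1, μ(29) = -1, μ(30) = -1, μ(31) = -1, μ(33) = 1, μ(34) = 1, μ(35) = 1, μ(37) = -1, μ(38) = 1, μ(39) = 1, μ(41) = -1, μ(42) = -1, μ(43) = -1, μ(46) = 1, μ(47) = -1, μ(51) = 1, μ(53) = -1, μ(55) = 1, μ(57) = 1, μ(58) = 1, μ(59) = -1, μ(61) = -1, μ(62) = 1, μ(65) = 1, μ(66) = -1, μ(67) = -1, μ(69) = 1, μ(70) = -1, μ(71) = -1, μ(73) = -1, μ(74) = 1, μ(77) = 1, μ(78) = -1, μ(79) = -1, μ(82) = 1, μ(83) = -1, μ(85) = 1, μ(86) = 1, μ(87) = 1, μ(89) = -1, μ(91) = 1, μ(93) = 1, μ(94) = 1, μ(95) = 1, μ(97) = -1, μ(101) = -1, μ(102) = -1, μ(103) = -1, μ(105) = -1, μ(106) = 1, μ(107) = -1, μ(109) = -1, μ(110) = -1, μ(111) = 1, μ(113) = -1, μ(114) = -1, μ(115) = 1, μ(118) = 1, μ(119) = 1, μ(122) = 1, μ(123) = 1, μ(127) = -1, μ(129) = 1, μ(130) = -1, μ(131) = -1, μ(133) = 1, μ(134) = 1, μ(137) = -1, μ(138) = -1, μ(139) = -1, μ(141) = 1, μ(142) = 1, μ(143) = 1, μ(145) = 1, μ(146) = 1, μ(149) = -1, μ(151) = -1, μ(154) = -1, μ(155) = 1, μ(157) = -1, μ(158) = 1, μ(159) = 1, μ(161) = 1, with μ = 0 on non-squarefree integers. Summing μ(k)/k for k where μ(k) ≠ 0 gives 674117532155663976794637693297075629210667954252961166216521/35375166993717494840635767087951744212057570647889977422429870 ≈ 0.0191. (PNT ⟺ this sum → 0 as n → ∞.)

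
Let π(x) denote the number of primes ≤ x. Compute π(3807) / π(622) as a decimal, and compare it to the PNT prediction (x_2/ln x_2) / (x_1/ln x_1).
π(3807)/π(622) = 529/114 ≈ 4.6404;  PNT prediction ≈ 4.7757.

π(622) = 114 and π(3807) = 529, so π(3807)/π(622) ≈ 4.6404. The PNT-predicted ratio is (3807/ln(3807)) / (622/ln(622)) ≈ 4.7757. The two agree to within a few percent, as expected.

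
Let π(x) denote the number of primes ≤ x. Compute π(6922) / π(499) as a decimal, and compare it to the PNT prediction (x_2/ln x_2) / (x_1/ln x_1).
π(6922)/π(499) = 890/95 ≈ 9.3684;  PNT prediction ≈ 9.7461.

π(499) = 95 and π(6922) = 890, so π(6922)/π(499) ≈ 9.3684. The PNT-predicted ratio is (6922/ln(6922)) / (499/ln(499)) ≈ 9.7461. The two agree to within a few percent, as expected.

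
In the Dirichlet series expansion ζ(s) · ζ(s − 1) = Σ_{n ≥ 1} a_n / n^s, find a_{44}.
σ(44) = 84

In the product (Σ m^0/m^s)(Σ k / k^s) = Σ (Σ_{d | n} d) / n^s, the coefficient of 1/n^s is σ(n) = Σ_{d | n} d. For n = 44, divisors are [1, 2, 4, 11, 22, 44]; summing: σ(44) = 84.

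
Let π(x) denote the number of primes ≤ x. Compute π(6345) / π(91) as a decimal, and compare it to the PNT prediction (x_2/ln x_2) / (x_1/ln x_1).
π(6345)/π(91) = 826/24 ≈ 34.4167;  PNT prediction ≈ 35.9230.

π(91) = 24 and π(6345) = 826, so π(6345)/π(91) ≈ 34.4167. The PNT-predicted ratio is (6345/ln(6345)) / (91/ln(91)) ≈ 35.9230. The two agree to within a few percent, as expected.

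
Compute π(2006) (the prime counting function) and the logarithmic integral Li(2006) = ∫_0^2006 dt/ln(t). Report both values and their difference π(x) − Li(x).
π(2006) = 304;  Li(2006) ≈ 315.60;  π(x) − Li(x) ≈ -11.60.

Direct count of primes ≤ 2006 gives π(2006) = 304. Numerical evaluation of the logarithmic integral gives Li(2006) ≈ 315.60. The difference π(x) − Li(x) ≈ -11.60 is typically negative for small/moderate x (Li(x) overestimates), though Littlewood's theorem shows this sign changes infinitely often.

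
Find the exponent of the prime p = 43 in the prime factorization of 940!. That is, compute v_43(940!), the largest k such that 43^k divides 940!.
v_43(940!) = 21

Legendre's formula: v_p(n!) = Σ_{k ≥ 1} ⌊n / p^k⌋. For p = 43, n = 940, the terms are:
  ⌊940/43^1⌋ = ⌊940/43⌋ = 21
(the next term ⌊940/43^2⌋ = 0, terminating the sum). Summing: v_43(940!) = 21 = 21.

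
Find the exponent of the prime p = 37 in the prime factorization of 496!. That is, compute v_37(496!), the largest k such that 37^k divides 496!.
v_37(496!) = 13

Legendre's formula: v_p(n!) = Σ_{k ≥ 1} ⌊n / p^k⌋. For p = 37, n = 496, the terms are:
  ⌊496/37^1⌋ = ⌊496/37⌋ = 13
(the next term ⌊496/37^2⌋ = 0, terminating the sum). Summing: v_37(496!) = 13 = 13.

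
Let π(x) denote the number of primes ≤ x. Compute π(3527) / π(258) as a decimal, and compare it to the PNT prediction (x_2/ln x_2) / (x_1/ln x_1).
π(3527)/π(258) = 492/55 ≈ 8.9455;  PNT prediction ≈ 9.2936.

π(258) = 55 and π(3527) = 492, so π(3527)/π(258) ≈ 8.9455. The PNT-predicted ratio is (3527/ln(3527)) / (258/ln(258)) ≈ 9.2936. The two agree to within a few percent, as expected.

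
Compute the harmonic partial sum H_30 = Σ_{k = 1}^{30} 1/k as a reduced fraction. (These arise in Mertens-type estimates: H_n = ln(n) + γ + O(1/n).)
H_30 = 9304682830147/2329089562800

Direct summation: H_30 = 1 + 1/2 + ... + 1/30. The least common denominator is lcm(1, ..., 30) = 2329089562800; over this denominator the numerator is 2329089562800 + 1164544781400 + 776363187600 + 582272390700 + 465817912560 + 388181593800 + 332727080400 + 291136195350 + 258787729200 + 232908956280 + 211735414800 + 194090796900 + 179160735600 + 166363540200 + 155272637520 + 145568097675 + 137005268400 + 129393864600 + 122583661200 + 116454478140 + 110909026800 + 105867707400 + 101264763600 + 97045398450 + 93163582512 + 89580367800 + 86262576400 + 83181770100 + 80313433200 + 77636318760 = 9304682830147, so H_30 = 9304682830147/2329089562800 (already in lowest terms) ≈ 3.99499. (The PNT-adjacent estimate ln(30) + γ ≈ 3.97841 matches within O(1/n).)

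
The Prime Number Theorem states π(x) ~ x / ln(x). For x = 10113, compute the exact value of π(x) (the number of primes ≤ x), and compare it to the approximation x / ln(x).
π(10113) = 1242;  x/ln(x) ≈ 1096.67;  relative error ≈ 11.70%.

Directly count primes up to 10113: π(10113) = 1242. The PNT approximation gives 10113/ln(10113) ≈ 10113/9.22158 ≈ 1096.67. Relative error (π(x) − x/ln(x)) / π(x) ≈ 11.70%; the approximation is known to undercount slightly (Li(x) is a better estimate).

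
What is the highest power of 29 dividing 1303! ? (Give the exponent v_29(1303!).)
v_29(1303!) = 45

Legendre's formula: v_p(n!) = Σ_{k ≥ 1} ⌊n / p^k⌋. For p = 29, n = 1303, the terms are:
  ⌊1303/29^1⌋ = ⌊1303/29⌋ = 44
  ⌊1303/29^2⌋ = ⌊1303/841⌋ = 1
(the next term ⌊1303/29^3⌋ = 0, terminating the sum). Summing: v_29(1303!) = 44 + 1 = 45.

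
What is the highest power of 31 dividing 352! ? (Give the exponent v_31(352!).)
v_31(352!) = 11

Legendre's formula: v_p(n!) = Σ_{k ≥ 1} ⌊n / p^k⌋. For p = 31, n = 352, the terms are:
  ⌊352/31^1⌋ = ⌊352/31⌋ = 11
(the next term ⌊352/31^2⌋ = 0, terminating the sum). Summing: v_31(352!) = 11 = 11.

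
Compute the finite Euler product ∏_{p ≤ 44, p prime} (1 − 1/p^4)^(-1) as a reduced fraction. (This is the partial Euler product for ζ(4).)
∏ = 68304364739414847787103076142881583957543/63109073443906486560772797235200000000000

The primes p ≤ 44 are [2, 3, 5, 7, 11, 13, 17, 19, 23, 29, 31, 37, 41, 43]. For each prime, (1 − 1/p^4)^(-1) = p^4 / (p^4 − 1). The product is (1 − 1/2^4)^(-1), (1 − 1/3^4)^(-1), (1 − 1/5^4)^(-1), (1 − 1/7^4)^(-1), (1 − 1/11^4)^(-1), (1 − 1/13^4)^(-1), (1 − 1/17^4)^(-1), (1 − 1/19^4)^(-1), (1 − 1/23^4)^(-1), (1 − 1/29^4)^(-1), (1 − 1/31^4)^(-1), (1 − 1/37^4)^(-1), (1 − 1/41^4)^(-1), (1 − 1/43^4)^(-1) = ∏ p^4 / (p^4 − 1) = 68304364739414847787103076142881583957543/63109073443906486560772797235200000000000.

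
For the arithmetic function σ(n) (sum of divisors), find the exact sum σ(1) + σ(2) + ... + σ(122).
Σ_{n ≤ 122} σ(n) = 12292

Compute σ(n) for each 1 ≤ n ≤ 122: σ(1) = 1, σ(2) = 3, σ(3) = 4, σ(4) = 7, σ(5) = 6, σ(6) = 12, σ(7) = 8, σ(8) = 15, σ(9) = 13, σ(10) = 18, σ(11) = 12, σ(12) = 28, σ(13) = 14, σ(14) = 24, σ(15) = 24, σ(16) = 31, σ(17) = 18, σ(18) = 39, σ(19) = 20, σ(20) = 42, σ(21) = 32, σ(22) = 36, σ(23) = 24, σ(24) = 60, σ(25) = 31, σ(26) = 42, σ(27) = 40, σ(28) = 56, σ(29) = 30, σ(30) = 72, σ(31) = 32, σ(32) = 63, σ(33) = 48, σ(34) = 54, σ(35) = 48, σ(36) = 91, σ(37) = 38, σ(38) = 60, σ(39) = 56, σ(40) = 90, σ(41) = 42, σ(42) = 96, σ(43) = 44, σ(44) = 84, σ(45) = 78, σ(46) = 72, σ(47) = 48, σ(48) = 124, σ(49) = 57, σ(50) = 93, σ(51) = 72, σ(52) = 98, σ(53) = 54, σ(54) = 120, σ(55) = 72, σ(56) = 120, σ(57) = 80, σ(58) = 90, σ(59) = 60, σ(60) = 168, σ(61) = 62, σ(62) = 96, σ(63) = 104, σ(64) = 127, σ(65) = 84, σ(66) = 144, σ(67) = 68, σ(68) = 126, σ(69) = 96, σ(70) = 144, σ(71) = 72, σ(72) = 195, σ(73) = 74, σ(74) = 114, σ(75) = 124, σ(76) = 140, σ(77) = 96, σ(78) = 168, σ(79) = 80, σ(80) = 186, σ(81) = 121, σ(82) = 126, σ(83) = 84, σ(84) = 224, σ(85) = 108, σ(86) = 132, σ(87) = 120, σ(88) = 180, σ(89) = 90, σ(90) = 234, σ(91) = 112, σ(92) = 168, σ(93) = 128, σ(94) = 144, σ(95) = 120, σ(96) = 252, σ(97) = 98, σ(98) = 171, σ(99) = 156, σ(100) = 217, σ(101) = 102, σ(102) = 216, σ(103) = 104, σ(104) = 210, σ(105) = 192, σ(106) = 162, σ(107) = 108, σ(108) = 280, σ(109) = 110, σ(110) = 216, σ(111) = 152, σ(112) = 248, σ(113) = 114, σ(114) = 240, σ(115) = 144, σ(116) = 210, σ(117) = 182, σ(118) = 180, σ(119) = 144, σ(120) = 360, σ(121) = 133, σ(122) = 186. Summing all 122 values: 12292. (Average order: Σ_{n ≤ x} σ(n) ~ (π²/12) x². For x = 122, (π²/12)·122² ≈ 12241.60.)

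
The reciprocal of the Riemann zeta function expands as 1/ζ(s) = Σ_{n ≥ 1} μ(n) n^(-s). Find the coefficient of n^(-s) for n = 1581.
μ(1581) = -1

Factor n = 1581 = 3 · 17 · 31. μ(n) = 0 if any exponent ≥ 2 (not squarefree); otherwise μ(n) = (−1)^{ω(n)} where ω(n) is the number of distinct prime factors. Applying: μ(1581) = -1.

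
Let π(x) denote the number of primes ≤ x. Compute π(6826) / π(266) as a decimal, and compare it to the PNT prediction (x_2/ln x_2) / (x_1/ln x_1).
π(6826)/π(266) = 877/56 ≈ 15.6607;  PNT prediction ≈ 16.2295.

π(266) = 56 and π(6826) = 877, so π(6826)/π(266) ≈ 15.6607. The PNT-predicted ratio is (6826/ln(6826)) / (266/ln(266)) ≈ 16.2295. The two agree to within a few percent, as expected.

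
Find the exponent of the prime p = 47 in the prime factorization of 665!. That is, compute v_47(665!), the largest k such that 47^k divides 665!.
v_47(665!) = 14

Legendre's formula: v_p(n!) = Σ_{k ≥ 1} ⌊n / p^k⌋. For p = 47, n = 665, the terms are:
  ⌊665/47^1⌋ = ⌊665/47⌋ = 14
(the next term ⌊665/47^2⌋ = 0, terminating the sum). Summing: v_47(665!) = 14 = 14.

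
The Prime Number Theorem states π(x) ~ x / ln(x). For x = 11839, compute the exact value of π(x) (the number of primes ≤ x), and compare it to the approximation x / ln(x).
π(11839) = 1421;  x/ln(x) ≈ 1262.27;  relative error ≈ 11.17%.

Directly count primes up to 11839: π(11839) = 1421. The PNT approximation gives 11839/ln(11839) ≈ 11839/9.37915 ≈ 1262.27. Relative error (π(x) − x/ln(x)) / π(x) ≈ 11.17%; the approximation is known to undercount slightly (Li(x) is a better estimate).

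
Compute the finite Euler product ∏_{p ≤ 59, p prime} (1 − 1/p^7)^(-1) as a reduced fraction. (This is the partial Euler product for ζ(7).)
∏ = 145407059379393285269181452419687310347602398979581075974734478987181892589053844607888795468835887382779522050906080825625/144203067965746582750691857384851942255360663037608491313154525739662897676808972307273664258644815191681654724165946048512

The primes p ≤ 59 are [2, 3, 5, 7, 11, 13, 17, 19, 23, 29, 31, 37, 41, 43, 47, 53, 59]. For each prime, (1 − 1/p^7)^(-1) = p^7 / (p^7 − 1). The product is (1 − 1/2^7)^(-1), (1 − 1/3^7)^(-1), (1 − 1/5^7)^(-1), (1 − 1/7^7)^(-1), (1 − 1/11^7)^(-1), (1 − 1/13^7)^(-1), (1 − 1/17^7)^(-1), (1 − 1/19^7)^(-1), (1 − 1/23^7)^(-1), (1 − 1/29^7)^(-1), (1 − 1/31^7)^(-1), (1 − 1/37^7)^(-1), (1 − 1/41^7)^(-1), (1 − 1/43^7)^(-1), (1 − 1/47^7)^(-1), (1 − 1/53^7)^(-1), (1 − 1/59^7)^(-1) = ∏ p^7 / (p^7 − 1) = 145407059379393285269181452419687310347602398979581075974734478987181892589053844607888795468835887382779522050906080825625/144203067965746582750691857384851942255360663037608491313154525739662897676808972307273664258644815191681654724165946048512.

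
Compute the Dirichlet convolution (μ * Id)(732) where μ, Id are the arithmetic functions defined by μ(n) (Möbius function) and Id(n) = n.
(μ * Id)(732) = 240

Divisors of 732: [1, 2, 3, 4, 6, 12, 61, 122, 183, 244, 366, 732]. For each d | 732:
  d = 1: μ(1) · Id(732/1) = 1 · 732 = 732
  d = 2: μ(2) · Id(732/2) = -1 · 366 = -366
  d = 3: μ(3) · Id(732/3) = -1 · 244 = -244
  d = 4: μ(4) · Id(732/4) = 0 · 183 = 0
  d = 6: μ(6) · Id(732/6) = 1 · 122 = 122
  d = 12: μ(12) · Id(732/12) = 0 · 61 = 0
  d = 61: μ(61) · Id(732/61) = -1 · 12 = -12
  d = 122: μ(122) · Id(732/122) = 1 · 6 = 6
  d = 183: μ(183) · Id(732/183) = 1 · 4 = 4
  d = 244: μ(244) · Id(732/244) = 0 · 3 = 0
  d = 366: μ(366) · Id(732/366) = -1 · 2 = -2
  d = 732: μ(732) · Id(732/732) = 0 · 1 = 0
Summing: (μ * Id)(732) = 732 + -366 + -244 + 0 + 122 + 0 + -12 + 6 + 4 + 0 + -2 + 0 = 240.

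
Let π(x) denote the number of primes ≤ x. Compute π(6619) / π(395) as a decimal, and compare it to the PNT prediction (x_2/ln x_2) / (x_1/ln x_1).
π(6619)/π(395) = 855/77 ≈ 11.1039;  PNT prediction ≈ 11.3880.

π(395) = 77 and π(6619) = 855, so π(6619)/π(395) ≈ 11.1039. The PNT-predicted ratio is (6619/ln(6619)) / (395/ln(395)) ≈ 11.3880. The two agree to within a few percent, as expected.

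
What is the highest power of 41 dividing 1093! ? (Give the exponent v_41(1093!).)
v_41(1093!) = 26

Legendre's formula: v_p(n!) = Σ_{k ≥ 1} ⌊n / p^k⌋. For p = 41, n = 1093, the terms are:
  ⌊1093/41^1⌋ = ⌊1093/41⌋ = 26
(the next term ⌊1093/41^2⌋ = 0, terminating the sum). Summing: v_41(1093!) = 26 = 26.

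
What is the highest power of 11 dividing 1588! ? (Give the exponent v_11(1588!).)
v_11(1588!) = 158

Legendre's formula: v_p(n!) = Σ_{k ≥ 1} ⌊n / p^k⌋. For p = 11, n = 1588, the terms are:
  ⌊1588/11^1⌋ = ⌊1588/11⌋ = 144
  ⌊1588/11^2⌋ = ⌊1588/121⌋ = 13
  ⌊1588/11^3⌋ = ⌊1588/1331⌋ = 1
(the next term ⌊1588/11^4⌋ = 0, terminating the sum). Summing: v_11(1588!) = 144 + 13 + 1 = 158.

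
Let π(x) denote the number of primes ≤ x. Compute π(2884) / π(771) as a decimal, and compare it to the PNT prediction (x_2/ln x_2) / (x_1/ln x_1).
π(2884)/π(771) = 417/136 ≈ 3.0662;  PNT prediction ≈ 3.1212.

π(771) = 136 and π(2884) = 417, so π(2884)/π(771) ≈ 3.0662. The PNT-predicted ratio is (2884/ln(2884)) / (771/ln(771)) ≈ 3.1212. The two agree to within a few percent, as expected.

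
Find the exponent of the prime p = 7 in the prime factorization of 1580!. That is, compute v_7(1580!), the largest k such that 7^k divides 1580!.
v_7(1580!) = 261

Legendre's formula: v_p(n!) = Σ_{k ≥ 1} ⌊n / p^k⌋. For p = 7, n = 1580, the terms are:
  ⌊1580/7^1⌋ = ⌊1580/7⌋ = 225
  ⌊1580/7^2⌋ = ⌊1580/49⌋ = 32
  ⌊1580/7^3⌋ = ⌊1580/343⌋ = 4
(the next term ⌊1580/7^4⌋ = 0, terminating the sum). Summing: v_7(1580!) = 225 + 32 + 4 = 261.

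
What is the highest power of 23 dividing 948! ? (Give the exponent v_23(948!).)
v_23(948!) = 42

Legendre's formula: v_p(n!) = Σ_{k ≥ 1} ⌊n / p^k⌋. For p = 23, n = 948, the terms are:
  ⌊948/23^1⌋ = ⌊948/23⌋ = 41
  ⌊948/23^2⌋ = ⌊948/529⌋ = 1
(the next term ⌊948/23^3⌋ = 0, terminating the sum). Summing: v_23(948!) = 41 + 1 = 42.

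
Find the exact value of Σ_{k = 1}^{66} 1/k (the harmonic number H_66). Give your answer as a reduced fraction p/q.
H_66 = 209060999005535159677640233/43787662374178602500420800

Direct summation: H_66 = 1 + 1/2 + ... + 1/66. The least common denominator is lcm(1, ..., 66) = 1182266884102822267511361600; over this denominator the numerator is 1182266884102822267511361600 + 591133442051411133755680800 + 394088961367607422503787200 + 295566721025705566877840400 + 236453376820564453502272320 + 197044480683803711251893600 + 168895269157546038215908800 + 147783360512852783438920200 + 131362987122535807501262400 + 118226688410282226751136160 + 107478807645711115228305600 + 98522240341901855625946800 + 90943606469447866731643200 + 84447634578773019107954400 + 78817792273521484500757440 + 73891680256426391719460100 + 69545110829577780441844800 + 65681493561267903750631200 + 62224572847516961447966400 + 59113344205141113375568080 + 56298423052515346071969600 + 53739403822855557614152800 + 51402908004470533370059200 + 49261120170950927812973400 + 47290675364112890700454464 + 45471803234723933365821600 + 43787662374178602500420800 + 42223817289386509553977200 + 40767823589752491983150400 + 39408896136760742250378720 + 38137641422671686048753600 + 36945840128213195859730050 + 35826269215237038409435200 + 34772555414788890220922400 + 33779053831509207643181760 + 32840746780633951875315600 + 31953159029806007230036800 + 31112286423758480723983200 + 30314535489815955577214400 + 29556672102570556687784040 + 28835777661044445549057600 + 28149211526257673035984800 + 27494578700065634128171200 + 26869701911427778807076400 + 26272597424507161500252480 + 25701454002235266685029600 + 25154614555379197181092800 + 24630560085475463906486700 + 24127895593935148316558400 + 23645337682056445350227232 + 23181703609859260147281600 + 22735901617361966682910800 + 22306922341562684292667200 + 21893831187089301250210400 + 21495761529142223045661120 + 21111908644693254776988600 + 20741524282505653815988800 + 20383911794876245991575200 + 20038421764454614703582400 + 19704448068380371125189360 + 19381424329554463401825600 + 19068820711335843024376800 + 18766141017505115357323200 + 18472920064106597929865025 + 18188721293889573346328640 + 17913134607618519204717600 = 5644646973149449311296286291, so H_66 = 5644646973149449311296286291/1182266884102822267511361600; reducing by gcd(5644646973149449311296286291, 1182266884102822267511361600) = 27 gives 209060999005535159677640233/43787662374178602500420800 ≈ 4.77443. (The PNT-adjacent estimate ln(66) + γ ≈ 4.76687 matches within O(1/n).)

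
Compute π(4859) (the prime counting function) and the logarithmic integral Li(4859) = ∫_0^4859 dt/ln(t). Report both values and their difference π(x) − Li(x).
π(4859) = 650;  Li(4859) ≈ 667.70;  π(x) − Li(x) ≈ -17.70.

Direct count of primes ≤ 4859 gives π(4859) = 650. Numerical evaluation of the logarithmic integral gives Li(4859) ≈ 667.70. The difference π(x) − Li(x) ≈ -17.70 is typically negative for small/moderate x (Li(x) overestimates), though Littlewood's theorem shows this sign changes infinitely often.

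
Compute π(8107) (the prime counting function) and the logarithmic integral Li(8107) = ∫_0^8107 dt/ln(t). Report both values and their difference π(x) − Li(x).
π(8107) = 1019;  Li(8107) ≈ 1038.31;  π(x) − Li(x) ≈ -19.31.

Direct count of primes ≤ 8107 gives π(8107) = 1019. Numerical evaluation of the logarithmic integral gives Li(8107) ≈ 1038.31. The difference π(x) − Li(x) ≈ -19.31 is typically negative for small/moderate x (Li(x) overestimates), though Littlewood's theorem shows this sign changes infinitely often.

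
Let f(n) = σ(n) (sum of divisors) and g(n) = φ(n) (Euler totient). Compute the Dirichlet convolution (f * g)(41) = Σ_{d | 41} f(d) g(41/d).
(σ * φ)(41) = 82

Divisors of 41: [1, 41]. For each d | 41:
  d = 1: σ(1) · φ(41/1) = 1 · 40 = 40
  d = 41: σ(41) · φ(41/41) = 42 · 1 = 42
Summing: (σ * φ)(41) = 40 + 42 = 82.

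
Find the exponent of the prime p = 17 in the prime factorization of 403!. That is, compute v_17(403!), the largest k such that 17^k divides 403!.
v_17(403!) = 24

Legendre's formula: v_p(n!) = Σ_{k ≥ 1} ⌊n / p^k⌋. For p = 17, n = 403, the terms are:
  ⌊403/17^1⌋ = ⌊403/17⌋ = 23
  ⌊403/17^2⌋ = ⌊403/289⌋ = 1
(the next term ⌊403/17^3⌋ = 0, terminating the sum). Summing: v_17(403!) = 23 + 1 = 24.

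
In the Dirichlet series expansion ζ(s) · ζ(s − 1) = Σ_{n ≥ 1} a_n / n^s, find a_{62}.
σ(62) = 96

In the product (Σ m^0/m^s)(Σ k / k^s) = Σ (Σ_{d | n} d) / n^s, the coefficient of 1/n^s is σ(n) = Σ_{d | n} d. For n = 62, divisors are [1, 2, 31, 62]; summing: σ(62) = 96.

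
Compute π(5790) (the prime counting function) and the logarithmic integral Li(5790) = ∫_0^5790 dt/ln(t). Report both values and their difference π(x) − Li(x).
π(5790) = 759;  Li(5790) ≈ 776.23;  π(x) − Li(x) ≈ -17.23.

Direct count of primes ≤ 5790 gives π(5790) = 759. Numerical evaluation of the logarithmic integral gives Li(5790) ≈ 776.23. The difference π(x) − Li(x) ≈ -17.23 is typically negative for small/moderate x (Li(x) overestimates), though Littlewood's theorem shows this sign changes infinitely often.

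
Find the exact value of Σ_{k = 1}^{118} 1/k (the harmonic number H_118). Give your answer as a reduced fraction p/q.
H_118 = 93018884434841482250701215017315081260434614082769/17379782769567790172972927968296006432665936992320

Direct summation: H_118 = 1 + 1/2 + ... + 1/118. The least common denominator is lcm(1, ..., 118) = 955888052326228459513511038256280353796626534577600; over this denominator the numerator is 955888052326228459513511038256280353796626534577600 + 477944026163114229756755519128140176898313267288800 + 318629350775409486504503679418760117932208844859200 + 238972013081557114878377759564070088449156633644400 + 191177610465245691902702207651256070759325306915520 + 159314675387704743252251839709380058966104422429600 + 136555436046604065644787291179468621970946647796800 + 119486006540778557439188879782035044224578316822200 + 106209783591803162168167893139586705977402948286400 + 95588805232622845951351103825628035379662653457760 + 86898913847838950864864639841480032163329684961600 + 79657337693852371626125919854690029483052211214800 + 73529850178940650731808541404329257984355887275200 + 68277718023302032822393645589734310985473323898400 + 63725870155081897300900735883752023586441768971840 + 59743003270389278719594439891017522112289158411100 + 56228708960366379971383002250369432576272149092800 + 53104891795901581084083946569793352988701474143200 + 50309897490854129448079528329277913357717186030400 + 47794402616311422975675551912814017689831326728880 + 45518478682201355214929097059822873990315549265600 + 43449456923919475432432319920740016081664842480800 + 41560350101140367804935262532881754512896805851200 + 39828668846926185813062959927345014741526105607400 + 38235522093049138380540441530251214151865061383104 + 36764925089470325365904270702164628992177943637600 + 35403261197267720722722631046528901992467649428800 + 34138859011651016411196822794867155492736661949200 + 32961656976766498603914173732975184613676777054400 + 31862935077540948650450367941876011793220884485920 + 30835098462136401919790678653428398509568597889600 + 29871501635194639359797219945508761056144579205550 + 28966304615946316954954879947160010721109894987200 + 28114354480183189985691501125184716288136074546400 + 27311087209320813128957458235893724394189329559360 + 26552445897950790542041973284896676494350737071600 + 25834812225033201608473271304223793345854771204800 + 25154948745427064724039764164638956678858593015200 + 24509950059646883577269513801443085994785295758400 + 23897201308155711487837775956407008844915663364440 + 23314342739664108768622220445275130580405525233600 + 22759239341100677607464548529911436995157774632800 + 22229954705261126965430489261773961716200617083200 + 21724728461959737716216159960370008040832421240400 + 21241956718360632433633578627917341195480589657280 + 20780175050570183902467631266440877256448402925600 + 20338043666515499138585341239495326676523968820800 + 19914334423463092906531479963672507370763052803700 + 19507919435229152234969613025638374567278092542400 + 19117761046524569190270220765125607075932530691552 + 18742902986788793323794334083456477525424049697600 + 18382462544735162682952135351082314496088971818800 + 18035623628796763387047378080307176486728802539200 + 17701630598633860361361315523264450996233824714400 + 17379782769567790172972927968296006432665936992320 + 17069429505825508205598411397433577746368330974600 + 16769965830284709816026509443092637785905728676800 + 16480828488383249301957086866487592306838388527200 + 16201492412308956940906966750106446674519093806400 + 15931467538770474325225183970938005896610442242960 + 15670295939774237041205098987807874652403713681600 + 15417549231068200959895339326714199254784298944800 + 15172826227400451738309699019940957996771849755200 + 14935750817597319679898609972754380528072289602775 + 14705970035788130146361708280865851596871177455040 + 14483152307973158477477439973580005360554947493600 + 14266985855615350141992702063526572444725769172800 + 14057177240091594992845750562592358144068037273200 + 13853450033713455934978420844293918170965601950400 + 13655543604660406564478729117946862197094664779680 + 13463212004594767035401563919102540194318683585600 + 13276222948975395271020986642448338247175368535800 + 13094356881181211774157685455565484298583925131200 + 12917406112516600804236635652111896672927385602400 + 12745174031016379460180147176750404717288353794368 + 12577474372713532362019882082319478339429296507600 + 12414130549691278694980662834497147451904240708800 + 12254975029823441788634756900721542997392647879200 + 12099848763623145057133051117168105744261095374400 + 11948600654077855743918887978203504422457831682220 + 11801087065755906907574210348842967330822549809600 + 11657171369832054384311110222637565290202762616800 + 11516723522002752524259169135617835587911163067200 + 11379619670550338803732274264955718497578887316400 + 11245741792073275994276600450073886515254429818560 + 11114977352630563482715244630886980858100308541600 + 10987218992255499534638057910991728204558925684800 + 10862364230979868858108079980185004020416210620200 + 10740315194676724264196753238834610716816028478400 + 10620978359180316216816789313958670597740294828640 + 10504264311277235818829791629189893997765126753600 + 10390087525285091951233815633220438628224201462800 + 10278366154045467306596892884476132836522865963200 + 10169021833257749569292670619747663338261984410400 + 10061979498170825889615905665855582671543437206080 + 9957167211731546453265739981836253685381526401850 + 9854516003363179994984649878930725296872438500800 + 9753959717614576117484806512819187283639046271200 + 9655434871982105651651626649053336907036631662400 + 9558880523262284595135110382562803537966265345776 + 9464238141843846133797138992636439146501252817600 + 9371451493394396661897167041728238762712024848800 + 9280466527439111257412728526760003434918704219200 + 9191231272367581341476067675541157248044485909400 + 9103695736440271042985819411964574798063109853120 + 9017811814398381693523689040153588243364401269600 + 8933533199310546350593561105198881811183425556800 + 8850815299316930180680657761632225498116912357200 + 8769615158956224399206523286754865631161711326400 + 8689891384783895086486463984148003216332968496160 + 8611604075011067202824423768074597781951590401600 + 8534714752912754102799205698716788873184165487300 + 8459186303771933270031071135011330564571916235200 + 8384982915142354908013254721546318892952864338400 + 8312070020228073560987052506576350902579361170240 + 8240414244191624650978543433243796153419194263600 + 8169983353215627859089837933814361998261765252800 + 8100746206154478470453483375053223337259546903200 = 5116038643916281523788566825952329469323903774552295, so H_118 = 5116038643916281523788566825952329469323903774552295/955888052326228459513511038256280353796626534577600; reducing by gcd(5116038643916281523788566825952329469323903774552295, 955888052326228459513511038256280353796626534577600) = 55 gives 93018884434841482250701215017315081260434614082769/17379782769567790172972927968296006432665936992320 ≈ 5.35213. (The PNT-adjacent estimate ln(118) + γ ≈ 5.34790 matches within O(1/n).)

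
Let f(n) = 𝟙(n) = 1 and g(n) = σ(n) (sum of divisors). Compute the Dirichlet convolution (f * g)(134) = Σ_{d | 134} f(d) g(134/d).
(𝟙 * σ)(134) = 276

Divisors of 134: [1, 2, 67, 134]. For each d | 134:
  d = 1: 𝟙(1) · σ(134/1) = 1 · 204 = 204
  d = 2: 𝟙(2) · σ(134/2) = 1 · 68 = 68
  d = 67: 𝟙(67) · σ(134/67) = 1 · 3 = 3
  d = 134: 𝟙(134) · σ(134/134) = 1 · 1 = 1
Summing: (𝟙 * σ)(134) = 204 + 68 + 3 + 1 = 276.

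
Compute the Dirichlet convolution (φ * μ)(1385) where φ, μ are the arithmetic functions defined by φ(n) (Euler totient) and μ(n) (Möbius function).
(φ * μ)(1385) = 825

Divisors of 1385: [1, 5, 277, 1385]. For each d | 1385:
  d = 1: φ(1) · μ(1385/1) = 1 · 1 = 1
  d = 5: φ(5) · μ(1385/5) = 4 · -1 = -4
  d = 277: φ(277) · μ(1385/277) = 276 · -1 = -276
  d = 1385: φ(1385) · μ(1385/1385) = 1104 · 1 = 1104
Summing: (φ * μ)(1385) = 1 + -4 + -276 + 1104 = 825.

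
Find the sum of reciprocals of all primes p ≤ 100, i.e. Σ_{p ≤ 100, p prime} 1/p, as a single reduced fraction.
Σ 1/p = 4156517583588203716343221884611037839/2305567963945518424753102147331756070

π(100) = 25, so the primes ≤ 100 are [2, 3, 5, 7, 11, 13, 17, 19, 23, 29, 31, 37, 41, 43, 47, 53, 59, 61, 67, 71, 73, 79, 83, 89, 97]. Summing 1/p over these primes: 4156517583588203716343221884611037839/2305567963945518424753102147331756070 ≈ 1.8028. Mertens estimate ln ln(100) + 0.2615 ≈ 1.7887.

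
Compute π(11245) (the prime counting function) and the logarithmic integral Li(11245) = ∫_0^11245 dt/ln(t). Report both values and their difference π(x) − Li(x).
π(11245) = 1359;  Li(11245) ≈ 1380.44;  π(x) − Li(x) ≈ -21.44.

Direct count of primes ≤ 11245 gives π(11245) = 1359. Numerical evaluation of the logarithmic integral gives Li(11245) ≈ 1380.44. The difference π(x) − Li(x) ≈ -21.44 is typically negative for small/moderate x (Li(x) overestimates), though Littlewood's theorem shows this sign changes infinitely often.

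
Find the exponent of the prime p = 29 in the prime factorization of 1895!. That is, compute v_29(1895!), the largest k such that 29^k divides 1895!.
v_29(1895!) = 67

Legendre's formula: v_p(n!) = Σ_{k ≥ 1} ⌊n / p^k⌋. For p = 29, n = 1895, the terms are:
  ⌊1895/29^1⌋ = ⌊1895/29⌋ = 65
  ⌊1895/29^2⌋ = ⌊1895/841⌋ = 2
(the next term ⌊1895/29^3⌋ = 0, terminating the sum). Summing: v_29(1895!) = 65 + 2 = 67.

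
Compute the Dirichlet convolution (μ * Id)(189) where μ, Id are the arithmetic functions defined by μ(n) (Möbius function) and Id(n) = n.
(μ * Id)(189) = 108

Divisors of 189: [1, 3, 7, 9, 21, 27, 63, 189]. For each d | 189:
  d = 1: μ(1) · Id(189/1) = 1 · 189 = 189
  d = 3: μ(3) · Id(189/3) = -1 · 63 = -63
  d = 7: μ(7) · Id(189/7) = -1 · 27 = -27
  d = 9: μ(9) · Id(189/9) = 0 · 21 = 0
  d = 21: μ(21) · Id(189/21) = 1 · 9 = 9
  d = 27: μ(27) · Id(189/27) = 0 · 7 = 0
  d = 63: μ(63) · Id(189/63) = 0 · 3 = 0
  d = 189: μ(189) · Id(189/189) = 0 · 1 = 0
Summing: (μ * Id)(189) = 189 + -63 + -27 + 0 + 9 + 0 + 0 + 0 = 108.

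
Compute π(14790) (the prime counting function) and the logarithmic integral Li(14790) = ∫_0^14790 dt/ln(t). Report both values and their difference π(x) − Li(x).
π(14790) = 1733;  Li(14790) ≈ 1754.77;  π(x) − Li(x) ≈ -21.77.

Direct count of primes ≤ 14790 gives π(14790) = 1733. Numerical evaluation of the logarithmic integral gives Li(14790) ≈ 1754.77. The difference π(x) − Li(x) ≈ -21.77 is typically negative for small/moderate x (Li(x) overestimates), though Littlewood's theorem shows this sign changes infinitely often.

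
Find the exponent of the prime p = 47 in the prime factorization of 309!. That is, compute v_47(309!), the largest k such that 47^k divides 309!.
v_47(309!) = 6

Legendre's formula: v_p(n!) = Σ_{k ≥ 1} ⌊n / p^k⌋. For p = 47, n = 309, the terms are:
  ⌊309/47^1⌋ = ⌊309/47⌋ = 6
(the next term ⌊309/47^2⌋ = 0, terminating the sum). Summing: v_47(309!) = 6 = 6.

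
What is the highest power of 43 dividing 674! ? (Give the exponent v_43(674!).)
v_43(674!) = 15

Legendre's formula: v_p(n!) = Σ_{k ≥ 1} ⌊n / p^k⌋. For p = 43, n = 674, the terms are:
  ⌊674/43^1⌋ = ⌊674/43⌋ = 15
(the next term ⌊674/43^2⌋ = 0, terminating the sum). Summing: v_43(674!) = 15 = 15.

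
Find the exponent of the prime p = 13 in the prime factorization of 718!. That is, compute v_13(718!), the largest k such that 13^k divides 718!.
v_13(718!) = 59

Legendre's formula: v_p(n!) = Σ_{k ≥ 1} ⌊n / p^k⌋. For p = 13, n = 718, the terms are:
  ⌊718/13^1⌋ = ⌊718/13⌋ = 55
  ⌊718/13^2⌋ = ⌊718/169⌋ = 4
(the next term ⌊718/13^3⌋ = 0, terminating the sum). Summing: v_13(718!) = 55 + 4 = 59.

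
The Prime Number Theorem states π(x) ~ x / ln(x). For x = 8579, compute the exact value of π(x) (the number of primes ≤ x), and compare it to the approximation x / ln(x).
π(8579) = 1068;  x/ln(x) ≈ 947.22;  relative error ≈ 11.31%.

Directly count primes up to 8579: π(8579) = 1068. The PNT approximation gives 8579/ln(8579) ≈ 8579/9.05707 ≈ 947.22. Relative error (π(x) − x/ln(x)) / π(x) ≈ 11.31%; the approximation is known to undercount slightly (Li(x) is a better estimate).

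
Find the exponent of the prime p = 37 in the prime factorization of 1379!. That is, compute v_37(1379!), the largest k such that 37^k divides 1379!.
v_37(1379!) = 38

Legendre's formula: v_p(n!) = Σ_{k ≥ 1} ⌊n / p^k⌋. For p = 37, n = 1379, the terms are:
  ⌊1379/37^1⌋ = ⌊1379/37⌋ = 37
  ⌊1379/37^2⌋ = ⌊1379/1369⌋ = 1
(the next term ⌊1379/37^3⌋ = 0, terminating the sum). Summing: v_37(1379!) = 37 + 1 = 38.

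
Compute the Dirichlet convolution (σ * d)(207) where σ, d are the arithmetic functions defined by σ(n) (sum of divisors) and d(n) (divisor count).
(σ * d)(207) = 624

Divisors of 207: [1, 3, 9, 23, 69, 207]. For each d | 207:
  d = 1: σ(1) · d(207/1) = 1 · 6 = 6
  d = 3: σ(3) · d(207/3) = 4 · 4 = 16
  d = 9: σ(9) · d(207/9) = 13 · 2 = 26
  d = 23: σ(23) · d(207/23) = 24 · 3 = 72
  d = 69: σ(69) · d(207/69) = 96 · 2 = 192
  d = 207: σ(207) · d(207/207) = 312 · 1 = 312
Summing: (σ * d)(207) = 6 + 16 + 26 + 72 + 192 + 312 = 624.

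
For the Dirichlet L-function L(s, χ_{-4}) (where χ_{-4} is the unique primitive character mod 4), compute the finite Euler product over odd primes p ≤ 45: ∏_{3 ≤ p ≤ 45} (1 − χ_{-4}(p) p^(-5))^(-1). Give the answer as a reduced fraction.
∏ = 32740559305695385712389870979185370874149053476477367448414215/32866839245274949258617282425703153368289421339680491851218944

The odd primes p ≤ 45 are [3, 5, 7, 11, 13, 17, 19, 23, 29, 31, 37, 41, 43]. For each, χ(p) = 1 if p ≡ 1 mod 4, χ(p) = −1 if p ≡ 3 mod 4. Taking (1 − χ(p)/p^5)^(-1) = p^5/(p^5 − χ(p)): (1 − (-1)/3^5)^(-1) · (1 − (1)/5^5)^(-1) · (1 − (-1)/7^5)^(-1) · (1 − (-1)/11^5)^(-1) · (1 − (1)/13^5)^(-1) · (1 − (1)/17^5)^(-1) · (1 − (-1)/19^5)^(-1) · (1 − (-1)/23^5)^(-1) · (1 − (1)/29^5)^(-1) · (1 − (-1)/31^5)^(-1) · (1 − (1)/37^5)^(-1) · (1 − (1)/41^5)^(-1) · (1 − (-1)/43^5)^(-1) = 32740559305695385712389870979185370874149053476477367448414215/32866839245274949258617282425703153368289421339680491851218944.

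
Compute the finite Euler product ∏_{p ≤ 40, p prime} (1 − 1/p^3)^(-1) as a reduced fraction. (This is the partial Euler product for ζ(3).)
∏ = 10604865228312139577609245/8822952261265821355966464

The primes p ≤ 40 are [2, 3, 5, 7, 11, 13, 17, 19, 23, 29, 31, 37]. For each prime, (1 − 1/p^3)^(-1) = p^3 / (p^3 − 1). The product is (1 − 1/2^3)^(-1), (1 − 1/3^3)^(-1), (1 − 1/5^3)^(-1), (1 − 1/7^3)^(-1), (1 − 1/11^3)^(-1), (1 − 1/13^3)^(-1), (1 − 1/17^3)^(-1), (1 − 1/19^3)^(-1), (1 − 1/23^3)^(-1), (1 − 1/29^3)^(-1), (1 − 1/31^3)^(-1), (1 − 1/37^3)^(-1) = ∏ p^3 / (p^3 − 1) = 10604865228312139577609245/8822952261265821355966464.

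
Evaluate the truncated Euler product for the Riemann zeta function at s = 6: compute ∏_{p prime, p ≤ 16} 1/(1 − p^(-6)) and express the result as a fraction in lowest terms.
∏ = 14388679339409375/14143390691632128

The primes p ≤ 16 are [2, 3, 5, 7, 11, 13]. For each prime, (1 − 1/p^6)^(-1) = p^6 / (p^6 − 1). The product is (1 − 1/2^6)^(-1), (1 − 1/3^6)^(-1), (1 − 1/5^6)^(-1), (1 − 1/7^6)^(-1), (1 − 1/11^6)^(-1), (1 − 1/13^6)^(-1) = ∏ p^6 / (p^6 − 1) = 14388679339409375/14143390691632128.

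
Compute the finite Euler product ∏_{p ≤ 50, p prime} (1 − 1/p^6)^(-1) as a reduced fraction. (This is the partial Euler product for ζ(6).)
∏ = 739922824862544451640166694180680765476614483998462834502498139791315/727309058868145310276350820375862045292293308126790710400267935809536

The primes p ≤ 50 are [2, 3, 5, 7, 11, 13, 17, 19, 23, 29, 31, 37, 41, 43, 47]. For each prime, (1 − 1/p^6)^(-1) = p^6 / (p^6 − 1). The product is (1 − 1/2^6)^(-1), (1 − 1/3^6)^(-1), (1 − 1/5^6)^(-1), (1 − 1/7^6)^(-1), (1 − 1/11^6)^(-1), (1 − 1/13^6)^(-1), (1 − 1/17^6)^(-1), (1 − 1/19^6)^(-1), (1 − 1/23^6)^(-1), (1 − 1/29^6)^(-1), (1 − 1/31^6)^(-1), (1 − 1/37^6)^(-1), (1 − 1/41^6)^(-1), (1 − 1/43^6)^(-1), (1 − 1/47^6)^(-1) = ∏ p^6 / (p^6 − 1) = 739922824862544451640166694180680765476614483998462834502498139791315/727309058868145310276350820375862045292293308126790710400267935809536.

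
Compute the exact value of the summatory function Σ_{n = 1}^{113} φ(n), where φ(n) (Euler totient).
Σ_{n ≤ 113} φ(n) = 3948

Compute φ(n) for each 1 ≤ n ≤ 113: φ(1) = 1, φ(2) = 1, φ(3) = 2, φ(4) = 2, φ(5) = 4, φ(6) = 2, φ(7) = 6, φ(8) = 4, φ(9) = 6, φ(10) = 4, φ(11) = 10, φ(12) = 4, φ(13) = 12, φ(14) = 6, φ(15) = 8, φ(16) = 8, φ(17) = 16, φ(18) = 6, φ(19) = 18, φ(20) = 8, φ(21) = 12, φ(22) = 10, φ(23) = 22, φ(24) = 8, φ(25) = 20, φ(26) = 12, φ(27) = 18, φ(28) = 12, φ(29) = 28, φ(30) = 8, φ(31) = 30, φ(32) = 16, φ(33) = 20, φ(34) = 16, φ(35) = 24, φ(36) = 12, φ(37) = 36, φ(38) = 18, φ(39) = 24, φ(40) = 16, φ(41) = 40, φ(42) = 12, φ(43) = 42, φ(44) = 20, φ(45) = 24, φ(46) = 22, φ(47) = 46, φ(48) = 16, φ(49) = 42, φ(50) = 20, φ(51) = 32, φ(52) = 24, φ(53) = 52, φ(54) = 18, φ(55) = 40, φ(56) = 24, φ(57) = 36, φ(58) = 28, φ(59) = 58, φ(60) = 16, φ(61) = 60, φ(62) = 30, φ(63) = 36, φ(64) = 32, φ(65) = 48, φ(66) = 20, φ(67) = 66, φ(68) = 32, φ(69) = 44, φ(70) = 24, φ(71) = 70, φ(72) = 24, φ(73) = 72, φ(74) = 36, φ(75) = 40, φ(76) = 36, φ(77) = 60, φ(78) = 24, φ(79) = 78, φ(80) = 32, φ(81) = 54, φ(82) = 40, φ(83) = 82, φ(84) = 24, φ(85) = 64, φ(86) = 42, φ(87) = 56, φ(88) = 40, φ(89) = 88, φ(90) = 24, φ(91) = 72, φ(92) = 44, φ(93) = 60, φ(94) = 46, φ(95) = 72, φ(96) = 32, φ(97) = 96, φ(98) = 42, φ(99) = 60, φ(100) = 40, φ(101) = 100, φ(102) = 32, φ(103) = 102, φ(104) = 48, φ(105) = 48, φ(106) = 52, φ(107) = 106, φ(108) = 36, φ(109) = 108, φ(110) = 40, φ(111) = 72, φ(112) = 48, φ(113) = 112. Summing all 113 values: 3948. (Average order: Σ_{n ≤ x} φ(n) ~ (3/π²) x². For x = 113, (3/π²)·113² ≈ 3881.31.)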